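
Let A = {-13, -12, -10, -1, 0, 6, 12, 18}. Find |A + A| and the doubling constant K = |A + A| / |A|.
K = |A + A| / |A| = 28/8 = 7/2

Enumerate A + A = {a + b : a, b ∈ A}. With |A| = 8, there are |A|^2 = 64 ordered sum pairs; collecting distinct values, A + A = {-26, -25, -24, -23, -22, -20, -14, -13, -12, -11, -10, -7, -6, -4, -2, -1, 0, 2, 5, 6, 8, 11, 12, 17, 18, 24, 30, 36}, so |A + A| = 28. Thus K = 28/8 = 7/2. For comparison, the minimum possible |A + A| over all 8-element sets is 2·8 − 1 = 15 (so min K = 15/8), attained only by arithmetic progressions.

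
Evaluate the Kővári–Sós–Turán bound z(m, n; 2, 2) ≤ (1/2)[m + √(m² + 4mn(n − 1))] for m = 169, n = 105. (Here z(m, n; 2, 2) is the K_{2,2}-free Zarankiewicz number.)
z(169, 105; 2, 2) ≤ (1/2)[169 + √(169² + 4·169·105·104)] = (1/2)[169 + √7410481] = 1445.6099

Kővári–Sós–Turán: let r_1, ..., r_169 be the row sums and z = Σ r_i the total number of 1s. Each pair of columns can share at most one row with both entries 1 (else a 2×2 all-ones block appears), so Σ_i C(r_i, 2) ≤ C(105, 2) = 5460. By convexity Σ_i C(r_i, 2) ≥ 169·C(z/169, 2) = z(z − 169)/(2·169), giving z² − 169z − 169·105·104 ≤ 0 and hence z ≤ (1/2)[169 + √(28561 + 4·1845480)] = (1/2)[169 + √7410481] ≈ (1/2)(169 + 2722.2199) = 1445.6099.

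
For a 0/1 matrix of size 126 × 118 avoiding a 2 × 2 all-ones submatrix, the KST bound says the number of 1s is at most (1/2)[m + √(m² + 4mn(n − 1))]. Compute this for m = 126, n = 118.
z(126, 118; 2, 2) ≤ (1/2)[126 + √(126² + 4·126·118·117)] = (1/2)[126 + √6974100] = 1383.4261

Kővári–Sós–Turán: let r_1, ..., r_126 be the row sums and z = Σ r_i the total number of 1s. Each pair of columns can share at most one row with both entries 1 (else a 2×2 all-ones block appears), so Σ_i C(r_i, 2) ≤ C(118, 2) = 6903. By convexity Σ_i C(r_i, 2) ≥ 126·C(z/126, 2) = z(z − 126)/(2·126), giving z² − 126z − 126·118·117 ≤ 0 and hence z ≤ (1/2)[126 + √(15876 + 4·1739556)] = (1/2)[126 + √6974100] ≈ (1/2)(126 + 2640.8521) = 1383.4261.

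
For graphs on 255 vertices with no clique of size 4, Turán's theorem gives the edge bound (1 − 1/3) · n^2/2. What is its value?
Turán density bound = (2/3) · 255^2/2 = 21675

Turán's theorem: ex(n, K_{r+1}) is achieved by the complete r-partite Turán graph T(n, r) with parts as balanced as possible, and is at most (1 − 1/r) · n^2/2. For r = 3, n = 255: the density bound is (2/3) · 65025/2 = 21675. Since 3 ∣ 255, the Turán graph T(255, 3) has parts of equal size 85, and its edge count e(T(255, 3)) = 21675 attains the density bound exactly.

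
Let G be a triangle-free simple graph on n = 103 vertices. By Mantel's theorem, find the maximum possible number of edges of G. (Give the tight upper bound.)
ex(103, K_3) = ⌊103^2/4⌋ = 2652

Mantel (1907): a triangle-free graph on n vertices has at most ⌊n^2/4⌋ edges, with equality for the complete bipartite graph K_{⌊n/2⌋, ⌈n/2⌉}. For n = 103: ⌊103^2/4⌋ = ⌊10609/4⌋ = 2652. The extremal graph is K_{51, 52}, which has 51·52 = 2652 edges.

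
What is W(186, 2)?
W(186, 2) = 186 + 1 = 187

A 2-term AP is any pair of integers, so a monochromatic 2-AP exists iff some colour is used at least twice. With 186 colours, the colouring i ↦ i on {1, ..., 186} uses each colour once, avoiding any monochromatic pair, so W(186, 2) > 186. For {1, ..., 187}, pigeonhole forces two integers of the same colour, which form a monochromatic 2-AP. Hence W(186, 2) = 187.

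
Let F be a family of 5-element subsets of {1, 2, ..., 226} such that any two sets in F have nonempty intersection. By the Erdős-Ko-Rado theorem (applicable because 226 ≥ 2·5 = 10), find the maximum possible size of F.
max |F| = C(225, 4) = 103962600

Erdős-Ko-Rado (1961): when n ≥ 2k, max |F| = C(n−1, k−1). The bound is attained by the star {A : i ∈ A} for any fixed i ∈ [n]. Here C(226−1, 5−1) = C(225, 4) = 103962600.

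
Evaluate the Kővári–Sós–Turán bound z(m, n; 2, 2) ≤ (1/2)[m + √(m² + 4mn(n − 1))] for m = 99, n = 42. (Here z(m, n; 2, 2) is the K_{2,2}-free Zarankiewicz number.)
z(99, 42; 2, 2) ≤ (1/2)[99 + √(99² + 4·99·42·41)] = (1/2)[99 + √691713] = 465.3464

Kővári–Sós–Turán: let r_1, ..., r_99 be the row sums and z = Σ r_i the total number of 1s. Each pair of columns can share at most one row with both entries 1 (else a 2×2 all-ones block appears), so Σ_i C(r_i, 2) ≤ C(42, 2) = 861. By convexity Σ_i C(r_i, 2) ≥ 99·C(z/99, 2) = z(z − 99)/(2·99), giving z² − 99z − 99·42·41 ≤ 0 and hence z ≤ (1/2)[99 + √(9801 + 4·170478)] = (1/2)[99 + √691713] ≈ (1/2)(99 + 831.6929) = 465.3464.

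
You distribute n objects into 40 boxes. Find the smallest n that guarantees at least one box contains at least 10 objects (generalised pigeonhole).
n = (10 − 1)·40 + 1 = 361

By the generalised pigeonhole principle, to guarantee some box contains ≥ r objects we need more than (r − 1) · k objects total. Threshold: n = (r − 1) · k + 1. With r = 10 and k = 40: n = 9 · 40 + 1 = 360 + 1 = 361. For n = 360 = 9 · 40, we can put exactly 9 objects in every box, avoiding 10 in any single one — so 361 is tight.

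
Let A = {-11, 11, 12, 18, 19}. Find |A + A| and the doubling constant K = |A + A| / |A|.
K = |A + A| / |A| = 14/5

Enumerate A + A = {a + b : a, b ∈ A}. With |A| = 5, there are |A|^2 = 25 ordered sum pairs; collecting distinct values, A + A = {-22, 0, 1, 7, 8, 22, 23, 24, 29, 30, 31, 36, 37, 38}, so |A + A| = 14. Thus K = 14/5. For comparison, the minimum possible |A + A| over all 5-element sets is 2·5 − 1 = 9 (so min K = 9/5), attained only by arithmetic progressions.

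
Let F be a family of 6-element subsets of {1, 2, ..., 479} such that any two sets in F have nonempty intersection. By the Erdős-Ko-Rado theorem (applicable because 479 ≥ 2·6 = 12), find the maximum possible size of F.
max |F| = C(478, 5) = 203631018570

The Erdős-Ko-Rado theorem states: for n ≥ 2k, an intersecting family of k-subsets of an n-element set has size at most C(n − 1, k − 1), with equality for 'star' families {A ⊆ [n] : |A| = k, i ∈ A} (fix an element i). For n = 479, k = 6: C(478, 5) = 203631018570.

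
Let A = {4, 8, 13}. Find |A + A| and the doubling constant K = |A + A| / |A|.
K = |A + A| / |A| = 6/3 = 2

Enumerate A + A = {a + b : a, b ∈ A}. With |A| = 3, there are |A|^2 = 9 ordered sum pairs; collecting distinct values, A + A = {8, 12, 16, 17, 21, 26}, so |A + A| = 6. Thus K = 6/3 = 2. For comparison, the minimum possible |A + A| over all 3-element sets is 2·3 − 1 = 5 (so min K = 5/3), attained only by arithmetic progressions.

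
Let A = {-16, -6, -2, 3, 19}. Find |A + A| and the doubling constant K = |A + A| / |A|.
K = |A + A| / |A| = 15/5 = 3

Enumerate A + A = {a + b : a, b ∈ A}. With |A| = 5, there are |A|^2 = 25 ordered sum pairs; collecting distinct values, A + A = {-32, -22, -18, -13, -12, -8, -4, -3, 1, 3, 6, 13, 17, 22, 38}, so |A + A| = 15. Thus K = 15/5 = 3. For comparison, the minimum possible |A + A| over all 5-element sets is 2·5 − 1 = 9 (so min K = 9/5), attained only by arithmetic progressions.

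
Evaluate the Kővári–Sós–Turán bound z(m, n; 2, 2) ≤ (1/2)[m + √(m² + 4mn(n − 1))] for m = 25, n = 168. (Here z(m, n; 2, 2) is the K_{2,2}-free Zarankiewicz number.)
z(25, 168; 2, 2) ≤ (1/2)[25 + √(25² + 4·25·168·167)] = (1/2)[25 + √2806225] = 850.0895

Kővári–Sós–Turán: let r_1, ..., r_25 be the row sums and z = Σ r_i the total number of 1s. Each pair of columns can share at most one row with both entries 1 (else a 2×2 all-ones block appears), so Σ_i C(r_i, 2) ≤ C(168, 2) = 14028. By convexity Σ_i C(r_i, 2) ≥ 25·C(z/25, 2) = z(z − 25)/(2·25), giving z² − 25z − 25·168·167 ≤ 0 and hence z ≤ (1/2)[25 + √(625 + 4·701400)] = (1/2)[25 + √2806225] ≈ (1/2)(25 + 1675.1791) = 850.0895.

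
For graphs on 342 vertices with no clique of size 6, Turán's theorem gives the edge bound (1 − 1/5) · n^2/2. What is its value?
Turán density bound = (4/5) · 342^2/2 = 233928/5 ≈ 46785.6

Turán's theorem: ex(n, K_{r+1}) is achieved by the complete r-partite Turán graph T(n, r) with parts as balanced as possible, and is at most (1 − 1/r) · n^2/2. For r = 5, n = 342: the density bound is (4/5) · 116964/2 = 233928/5 ≈ 46785.6. The integer-valued extremum is e(T(342, 5)) = 46785, which is strictly less than the density bound 233928/5 since 5 ∤ 342 (the parts of T(342, 5) cannot all be equal).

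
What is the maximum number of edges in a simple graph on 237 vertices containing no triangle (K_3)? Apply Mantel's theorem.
ex(237, K_3) = ⌊237^2/4⌋ = 14042

Mantel (1907): a triangle-free graph on n vertices has at most ⌊n^2/4⌋ edges, with equality for the complete bipartite graph K_{⌊n/2⌋, ⌈n/2⌉}. For n = 237: ⌊237^2/4⌋ = ⌊56169/4⌋ = 14042. The extremal graph is K_{118, 119}, which has 118·119 = 14042 edges.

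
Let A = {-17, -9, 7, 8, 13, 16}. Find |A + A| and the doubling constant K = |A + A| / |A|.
K = |A + A| / |A| = 20/6 = 10/3

Enumerate A + A = {a + b : a, b ∈ A}. With |A| = 6, there are |A|^2 = 36 ordered sum pairs; collecting distinct values, A + A = {-34, -26, -18, -10, -9, -4, -2, -1, 4, 7, 14, 15, 16, 20, 21, 23, 24, 26, 29, 32}, so |A + A| = 20. Thus K = 20/6 = 10/3. For comparison, the minimum possible |A + A| over all 6-element sets is 2·6 − 1 = 11 (so min K = 11/6), attained only by arithmetic progressions.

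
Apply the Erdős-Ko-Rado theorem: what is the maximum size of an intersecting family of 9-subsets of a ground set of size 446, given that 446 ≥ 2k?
max |F| = C(445, 8) = 35799614488683045

The Erdős-Ko-Rado theorem states: for n ≥ 2k, an intersecting family of k-subsets of an n-element set has size at most C(n − 1, k − 1), with equality for 'star' families {A ⊆ [n] : |A| = k, i ∈ A} (fix an element i). For n = 446, k = 9: C(445, 8) = 35799614488683045.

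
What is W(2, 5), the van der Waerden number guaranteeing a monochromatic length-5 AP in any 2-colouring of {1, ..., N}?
W(2, 5) = 178

This is a classical value, W(2, 5) = 178, established by combining an explicit 2-colouring of {1, ..., 177} with no monochromatic 5-AP (giving the lower bound W(2, 5) > 177) and a finite case analysis / exhaustive computer search showing every 2-colouring of {1, ..., 178} has such an AP.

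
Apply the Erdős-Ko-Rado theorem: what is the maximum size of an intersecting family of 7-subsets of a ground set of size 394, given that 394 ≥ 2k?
max |F| = C(393, 6) = 4924575638164

Erdős-Ko-Rado (1961): when n ≥ 2k, max |F| = C(n−1, k−1). The bound is attained by the star {A : i ∈ A} for any fixed i ∈ [n]. Here C(394−1, 7−1) = C(393, 6) = 4924575638164.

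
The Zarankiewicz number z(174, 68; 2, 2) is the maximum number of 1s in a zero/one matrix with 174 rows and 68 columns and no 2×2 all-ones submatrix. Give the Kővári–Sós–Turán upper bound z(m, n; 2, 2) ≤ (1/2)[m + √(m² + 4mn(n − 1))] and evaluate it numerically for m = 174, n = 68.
z(174, 68; 2, 2) ≤ (1/2)[174 + √(174² + 4·174·68·67)] = (1/2)[174 + √3201252] = 981.6021

Kővári–Sós–Turán: let r_1, ..., r_174 be the row sums and z = Σ r_i the total number of 1s. Each pair of columns can share at most one row with both entries 1 (else a 2×2 all-ones block appears), so Σ_i C(r_i, 2) ≤ C(68, 2) = 2278. By convexity Σ_i C(r_i, 2) ≥ 174·C(z/174, 2) = z(z − 174)/(2·174), giving z² − 174z − 174·68·67 ≤ 0 and hence z ≤ (1/2)[174 + √(30276 + 4·792744)] = (1/2)[174 + √3201252] ≈ (1/2)(174 + 1789.2043) = 981.6021.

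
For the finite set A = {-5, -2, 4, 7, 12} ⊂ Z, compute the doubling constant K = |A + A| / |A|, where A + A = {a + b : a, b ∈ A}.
K = |A + A| / |A| = 14/5

Enumerate A + A = {a + b : a, b ∈ A}. With |A| = 5, there are |A|^2 = 25 ordered sum pairs; collecting distinct values, A + A = {-10, -7, -4, -1, 2, 5, 7, 8, 10, 11, 14, 16, 19, 24}, so |A + A| = 14. Thus K = 14/5. For comparison, the minimum possible |A + A| over all 5-element sets is 2·5 − 1 = 9 (so min K = 9/5), attained only by arithmetic progressions.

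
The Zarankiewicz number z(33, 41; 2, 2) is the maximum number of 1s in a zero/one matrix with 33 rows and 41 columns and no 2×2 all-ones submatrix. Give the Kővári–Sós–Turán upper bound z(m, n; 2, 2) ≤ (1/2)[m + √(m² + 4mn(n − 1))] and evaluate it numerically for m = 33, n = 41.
z(33, 41; 2, 2) ≤ (1/2)[33 + √(33² + 4·33·41·40)] = (1/2)[33 + √217569] = 249.7215

Kővári–Sós–Turán: let r_1, ..., r_33 be the row sums and z = Σ r_i the total number of 1s. Each pair of columns can share at most one row with both entries 1 (else a 2×2 all-ones block appears), so Σ_i C(r_i, 2) ≤ C(41, 2) = 820. By convexity Σ_i C(r_i, 2) ≥ 33·C(z/33, 2) = z(z − 33)/(2·33), giving z² − 33z − 33·41·40 ≤ 0 and hence z ≤ (1/2)[33 + √(1089 + 4·54120)] = (1/2)[33 + √217569] ≈ (1/2)(33 + 466.4429) = 249.7215.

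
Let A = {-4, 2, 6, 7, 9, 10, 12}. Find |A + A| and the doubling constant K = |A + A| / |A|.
K = |A + A| / |A| = 22/7

Enumerate A + A = {a + b : a, b ∈ A}. With |A| = 7, there are |A|^2 = 49 ordered sum pairs; collecting distinct values, A + A = {-8, -2, 2, 3, 4, 5, 6, 8, 9, 11, 12, 13, 14, 15, 16, 17, 18, 19, 20, 21, 22, 24}, so |A + A| = 22. Thus K = 22/7. For comparison, the minimum possible |A + A| over all 7-element sets is 2·7 − 1 = 13 (so min K = 13/7), attained only by arithmetic progressions.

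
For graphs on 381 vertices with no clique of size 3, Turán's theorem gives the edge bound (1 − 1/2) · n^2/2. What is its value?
Turán density bound = (1/2) · 381^2/2 = 145161/4 ≈ 36290.25

Turán's theorem: ex(n, K_{r+1}) is achieved by the complete r-partite Turán graph T(n, r) with parts as balanced as possible, and is at most (1 − 1/r) · n^2/2. For r = 2, n = 381: the density bound is (1/2) · 145161/2 = 145161/4 ≈ 36290.25. The integer-valued extremum is e(T(381, 2)) = 36290, which is strictly less than the density bound 145161/4 since 2 ∤ 381 (the parts of T(381, 2) cannot all be equal).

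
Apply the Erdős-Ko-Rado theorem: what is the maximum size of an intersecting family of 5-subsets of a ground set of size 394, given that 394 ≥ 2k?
max |F| = C(393, 4) = 978833310

The Erdős-Ko-Rado theorem states: for n ≥ 2k, an intersecting family of k-subsets of an n-element set has size at most C(n − 1, k − 1), with equality for 'star' families {A ⊆ [n] : |A| = k, i ∈ A} (fix an element i). For n = 394, k = 5: C(393, 4) = 978833310.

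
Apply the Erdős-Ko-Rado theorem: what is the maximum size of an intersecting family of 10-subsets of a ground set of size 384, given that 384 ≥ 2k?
max |F| = C(383, 9) = 444528028030383375

Erdős-Ko-Rado (1961): when n ≥ 2k, max |F| = C(n−1, k−1). The bound is attained by the star {A : i ∈ A} for any fixed i ∈ [n]. Here C(384−1, 10−1) = C(383, 9) = 444528028030383375.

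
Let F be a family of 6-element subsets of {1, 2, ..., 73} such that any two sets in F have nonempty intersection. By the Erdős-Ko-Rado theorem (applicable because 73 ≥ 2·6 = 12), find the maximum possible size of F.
max |F| = C(72, 5) = 13991544

The Erdős-Ko-Rado theorem states: for n ≥ 2k, an intersecting family of k-subsets of an n-element set has size at most C(n − 1, k − 1), with equality for 'star' families {A ⊆ [n] : |A| = k, i ∈ A} (fix an element i). For n = 73, k = 6: C(72, 5) = 13991544.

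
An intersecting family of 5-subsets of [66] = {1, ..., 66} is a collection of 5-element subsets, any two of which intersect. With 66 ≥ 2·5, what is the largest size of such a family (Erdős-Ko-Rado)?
max |F| = C(65, 4) = 677040

Erdős-Ko-Rado (1961): when n ≥ 2k, max |F| = C(n−1, k−1). The bound is attained by the star {A : i ∈ A} for any fixed i ∈ [n]. Here C(66−1, 5−1) = C(65, 4) = 677040.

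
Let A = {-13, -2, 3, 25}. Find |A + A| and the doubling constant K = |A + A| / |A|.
K = |A + A| / |A| = 10/4 = 5/2

Enumerate A + A = {a + b : a, b ∈ A}. With |A| = 4, there are |A|^2 = 16 ordered sum pairs; collecting distinct values, A + A = {-26, -15, -10, -4, 1, 6, 12, 23, 28, 50}, so |A + A| = 10. Thus K = 10/4 = 5/2. For comparison, the minimum possible |A + A| over all 4-element sets is 2·4 − 1 = 7 (so min K = 7/4), attained only by arithmetic progressions.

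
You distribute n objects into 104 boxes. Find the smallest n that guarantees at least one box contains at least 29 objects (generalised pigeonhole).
n = (29 − 1)·104 + 1 = 2913

By the generalised pigeonhole principle, to guarantee some box contains ≥ r objects we need more than (r − 1) · k objects total. Threshold: n = (r − 1) · k + 1. With r = 29 and k = 104: n = 28 · 104 + 1 = 2912 + 1 = 2913. For n = 2912 = 28 · 104, we can put exactly 28 objects in every box, avoiding 29 in any single one — so 2913 is tight.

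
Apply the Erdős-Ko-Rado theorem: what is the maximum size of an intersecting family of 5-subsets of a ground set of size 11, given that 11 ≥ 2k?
max |F| = C(10, 4) = 210

Erdős-Ko-Rado (1961): when n ≥ 2k, max |F| = C(n−1, k−1). The bound is attained by the star {A : i ∈ A} for any fixed i ∈ [n]. Here C(11−1, 5−1) = C(10, 4) = 210.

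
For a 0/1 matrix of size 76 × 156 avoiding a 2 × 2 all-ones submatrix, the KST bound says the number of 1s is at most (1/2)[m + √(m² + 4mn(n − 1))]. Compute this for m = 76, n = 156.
z(76, 156; 2, 2) ≤ (1/2)[76 + √(76² + 4·76·156·155)] = (1/2)[76 + √7356496] = 1394.1431

Kővári–Sós–Turán: let r_1, ..., r_76 be the row sums and z = Σ r_i the total number of 1s. Each pair of columns can share at most one row with both entries 1 (else a 2×2 all-ones block appears), so Σ_i C(r_i, 2) ≤ C(156, 2) = 12090. By convexity Σ_i C(r_i, 2) ≥ 76·C(z/76, 2) = z(z − 76)/(2·76), giving z² − 76z − 76·156·155 ≤ 0 and hence z ≤ (1/2)[76 + √(5776 + 4·1837680)] = (1/2)[76 + √7356496] ≈ (1/2)(76 + 2712.2861) = 1394.1431.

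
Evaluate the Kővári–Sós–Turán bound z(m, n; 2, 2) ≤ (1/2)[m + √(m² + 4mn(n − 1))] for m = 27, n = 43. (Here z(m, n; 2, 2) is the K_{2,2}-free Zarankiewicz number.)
z(27, 43; 2, 2) ≤ (1/2)[27 + √(27² + 4·27·43·42)] = (1/2)[27 + √195777] = 234.7335

Kővári–Sós–Turán: let r_1, ..., r_27 be the row sums and z = Σ r_i the total number of 1s. Each pair of columns can share at most one row with both entries 1 (else a 2×2 all-ones block appears), so Σ_i C(r_i, 2) ≤ C(43, 2) = 903. By convexity Σ_i C(r_i, 2) ≥ 27·C(z/27, 2) = z(z − 27)/(2·27), giving z² − 27z − 27·43·42 ≤ 0 and hence z ≤ (1/2)[27 + √(729 + 4·48762)] = (1/2)[27 + √195777] ≈ (1/2)(27 + 442.4669) = 234.7335.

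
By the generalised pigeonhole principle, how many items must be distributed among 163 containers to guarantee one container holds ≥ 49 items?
n = (49 − 1)·163 + 1 = 7825

By the generalised pigeonhole principle, to guarantee some box contains ≥ r objects we need more than (r − 1) · k objects total. Threshold: n = (r − 1) · k + 1. With r = 49 and k = 163: n = 48 · 163 + 1 = 7824 + 1 = 7825. For n = 7824 = 48 · 163, we can put exactly 48 objects in every box, avoiding 49 in any single one — so 7825 is tight.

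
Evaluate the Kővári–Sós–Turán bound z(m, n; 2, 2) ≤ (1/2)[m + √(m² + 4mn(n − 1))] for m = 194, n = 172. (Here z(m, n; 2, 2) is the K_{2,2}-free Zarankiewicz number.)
z(194, 172; 2, 2) ≤ (1/2)[194 + √(194² + 4·194·172·171)] = (1/2)[194 + √22861348] = 2487.6771

Kővári–Sós–Turán: let r_1, ..., r_194 be the row sums and z = Σ r_i the total number of 1s. Each pair of columns can share at most one row with both entries 1 (else a 2×2 all-ones block appears), so Σ_i C(r_i, 2) ≤ C(172, 2) = 14706. By convexity Σ_i C(r_i, 2) ≥ 194·C(z/194, 2) = z(z − 194)/(2·194), giving z² − 194z − 194·172·171 ≤ 0 and hence z ≤ (1/2)[194 + √(37636 + 4·5705928)] = (1/2)[194 + √22861348] ≈ (1/2)(194 + 4781.3542) = 2487.6771.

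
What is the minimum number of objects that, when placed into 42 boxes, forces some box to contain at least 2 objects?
n = (2 − 1)·42 + 1 = 43

By the generalised pigeonhole principle, to guarantee some box contains ≥ r objects we need more than (r − 1) · k objects total. Threshold: n = (r − 1) · k + 1. With r = 2 and k = 42: n = 1 · 42 + 1 = 42 + 1 = 43. For n = 42 = 1 · 42, we can put exactly 1 objects in every box, avoiding 2 in any single one — so 43 is tight.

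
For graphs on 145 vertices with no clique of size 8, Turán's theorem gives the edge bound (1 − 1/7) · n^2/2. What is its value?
Turán density bound = (6/7) · 145^2/2 = 63075/7 ≈ 9010.7143

Turán's theorem: ex(n, K_{r+1}) is achieved by the complete r-partite Turán graph T(n, r) with parts as balanced as possible, and is at most (1 − 1/r) · n^2/2. For r = 7, n = 145: the density bound is (6/7) · 21025/2 = 63075/7 ≈ 9010.7143. The integer-valued extremum is e(T(145, 7)) = 9010, which is strictly less than the density bound 63075/7 since 7 ∤ 145 (the parts of T(145, 7) cannot all be equal).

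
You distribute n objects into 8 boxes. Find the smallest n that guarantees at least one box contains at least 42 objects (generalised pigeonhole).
n = (42 − 1)·8 + 1 = 329

By the generalised pigeonhole principle, to guarantee some box contains ≥ r objects we need more than (r − 1) · k objects total. Threshold: n = (r − 1) · k + 1. With r = 42 and k = 8: n = 41 · 8 + 1 = 328 + 1 = 329. For n = 328 = 41 · 8, we can put exactly 41 objects in every box, avoiding 42 in any single one — so 329 is tight.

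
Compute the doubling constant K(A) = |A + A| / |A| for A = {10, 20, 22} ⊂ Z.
K = |A + A| / |A| = 6/3 = 2

Enumerate A + A = {a + b : a, b ∈ A}. With |A| = 3, there are |A|^2 = 9 ordered sum pairs; collecting distinct values, A + A = {20, 30, 32, 40, 42, 44}, so |A + A| = 6. Thus K = 6/3 = 2. For comparison, the minimum possible |A + A| over all 3-element sets is 2·3 − 1 = 5 (so min K = 5/3), attained only by arithmetic progressions.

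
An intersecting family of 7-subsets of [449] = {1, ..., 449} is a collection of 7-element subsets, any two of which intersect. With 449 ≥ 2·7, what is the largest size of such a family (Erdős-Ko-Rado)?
max |F| = C(448, 6) = 10857619219552

The Erdős-Ko-Rado theorem states: for n ≥ 2k, an intersecting family of k-subsets of an n-element set has size at most C(n − 1, k − 1), with equality for 'star' families {A ⊆ [n] : |A| = k, i ∈ A} (fix an element i). For n = 449, k = 7: C(448, 6) = 10857619219552.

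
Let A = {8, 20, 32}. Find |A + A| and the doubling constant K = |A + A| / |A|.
K = |A + A| / |A| = 5/3

Enumerate A + A = {a + b : a, b ∈ A}. With |A| = 3, there are |A|^2 = 9 ordered sum pairs; collecting distinct values, A + A = {16, 28, 40, 52, 64}, so |A + A| = 5. Thus K = 5/3. Here |A + A| = 2|A| − 1 = 5, the minimum possible — so K = 5/3 is minimal, which holds iff A is an arithmetic progression.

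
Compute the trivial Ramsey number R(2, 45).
R(2, 45) = 45

R(2, k) = k for all k ≥ 2: in a 2-colouring of K_k, either some edge is red (a red K_2) or all edges are blue (a blue K_k). And K_{44} coloured all-blue has no blue K_45, so R(2, 45) > 44. Hence R(2, 45) = 45.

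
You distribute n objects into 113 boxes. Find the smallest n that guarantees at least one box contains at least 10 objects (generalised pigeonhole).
n = (10 − 1)·113 + 1 = 1018

By the generalised pigeonhole principle, to guarantee some box contains ≥ r objects we need more than (r − 1) · k objects total. Threshold: n = (r − 1) · k + 1. With r = 10 and k = 113: n = 9 · 113 + 1 = 1017 + 1 = 1018. For n = 1017 = 9 · 113, we can put exactly 9 objects in every box, avoiding 10 in any single one — so 1018 is tight.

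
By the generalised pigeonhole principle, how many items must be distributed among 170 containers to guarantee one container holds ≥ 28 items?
n = (28 − 1)·170 + 1 = 4591

By the generalised pigeonhole principle, to guarantee some box contains ≥ r objects we need more than (r − 1) · k objects total. Threshold: n = (r − 1) · k + 1. With r = 28 and k = 170: n = 27 · 170 + 1 = 4590 + 1 = 4591. For n = 4590 = 27 · 170, we can put exactly 27 objects in every box, avoiding 28 in any single one — so 4591 is tight.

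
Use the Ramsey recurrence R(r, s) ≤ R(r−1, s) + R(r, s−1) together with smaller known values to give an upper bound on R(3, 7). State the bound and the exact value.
R(3, 7) ≤ R(2, 7) + R(3, 6) = 7 + 18 = 25; exact value R(3, 7) = 23.

The Erdős–Szekeres recurrence R(r, s) ≤ R(r−1, s) + R(r, s−1) applied to (r, s) = (3, 7) gives
  R(3, 7) ≤ R(2, 7) + R(3, 6) = 7 + 18 = 25.
(Recall R(2, k) = k and R is symmetric.) The recurrence is not tight here (it gives 25, but the exact value is R(3, 7) = 23); the tight upper bound requires a sharper argument than the simple recurrence, combined with a lower-bound construction on K_{22}.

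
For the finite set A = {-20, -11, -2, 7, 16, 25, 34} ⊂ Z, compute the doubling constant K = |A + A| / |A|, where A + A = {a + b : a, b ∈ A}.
K = |A + A| / |A| = 13/7

Enumerate A + A = {a + b : a, b ∈ A}. With |A| = 7, there are |A|^2 = 49 ordered sum pairs; collecting distinct values, A + A = {-40, -31, -22, -13, -4, 5, 14, 23, 32, 41, 50, 59, 68}, so |A + A| = 13. Thus K = 13/7. Here |A + A| = 2|A| − 1 = 13, the minimum possible — so K = 13/7 is minimal, which holds iff A is an arithmetic progression.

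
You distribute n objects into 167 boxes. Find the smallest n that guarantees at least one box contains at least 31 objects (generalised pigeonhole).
n = (31 − 1)·167 + 1 = 5011

By the generalised pigeonhole principle, to guarantee some box contains ≥ r objects we need more than (r − 1) · k objects total. Threshold: n = (r − 1) · k + 1. With r = 31 and k = 167: n = 30 · 167 + 1 = 5010 + 1 = 5011. For n = 5010 = 30 · 167, we can put exactly 30 objects in every box, avoiding 31 in any single one — so 5011 is tight.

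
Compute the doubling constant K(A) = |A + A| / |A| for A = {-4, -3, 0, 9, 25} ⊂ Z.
K = |A + A| / |A| = 15/5 = 3

Enumerate A + A = {a + b : a, b ∈ A}. With |A| = 5, there are |A|^2 = 25 ordered sum pairs; collecting distinct values, A + A = {-8, -7, -6, -4, -3, 0, 5, 6, 9, 18, 21, 22, 25, 34, 50}, so |A + A| = 15. Thus K = 15/5 = 3. For comparison, the minimum possible |A + A| over all 5-element sets is 2·5 − 1 = 9 (so min K = 9/5), attained only by arithmetic progressions.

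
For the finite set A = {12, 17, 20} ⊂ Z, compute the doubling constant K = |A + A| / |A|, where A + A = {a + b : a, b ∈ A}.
K = |A + A| / |A| = 6/3 = 2

Enumerate A + A = {a + b : a, b ∈ A}. With |A| = 3, there are |A|^2 = 9 ordered sum pairs; collecting distinct values, A + A = {24, 29, 32, 34, 37, 40}, so |A + A| = 6. Thus K = 6/3 = 2. For comparison, the minimum possible |A + A| over all 3-element sets is 2·3 − 1 = 5 (so min K = 5/3), attained only by arithmetic progressions.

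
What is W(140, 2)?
W(140, 2) = 140 + 1 = 141

A 2-term AP is any pair of integers, so a monochromatic 2-AP exists iff some colour is used at least twice. With 140 colours, the colouring i ↦ i on {1, ..., 140} uses each colour once, avoiding any monochromatic pair, so W(140, 2) > 140. For {1, ..., 141}, pigeonhole forces two integers of the same colour, which form a monochromatic 2-AP. Hence W(140, 2) = 141.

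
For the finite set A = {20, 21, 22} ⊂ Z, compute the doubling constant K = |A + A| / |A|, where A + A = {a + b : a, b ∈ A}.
K = |A + A| / |A| = 5/3

Enumerate A + A = {a + b : a, b ∈ A}. With |A| = 3, there are |A|^2 = 9 ordered sum pairs; collecting distinct values, A + A = {40, 41, 42, 43, 44}, so |A + A| = 5. Thus K = 5/3. Here |A + A| = 2|A| − 1 = 5, the minimum possible — so K = 5/3 is minimal, which holds iff A is an arithmetic progression.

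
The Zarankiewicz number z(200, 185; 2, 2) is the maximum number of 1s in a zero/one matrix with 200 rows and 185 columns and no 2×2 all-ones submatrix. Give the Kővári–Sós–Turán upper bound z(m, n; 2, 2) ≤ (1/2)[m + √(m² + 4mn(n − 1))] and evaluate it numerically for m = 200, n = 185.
z(200, 185; 2, 2) ≤ (1/2)[200 + √(200² + 4·200·185·184)] = (1/2)[200 + √27272000] = 2711.13

Kővári–Sós–Turán: let r_1, ..., r_200 be the row sums and z = Σ r_i the total number of 1s. Each pair of columns can share at most one row with both entries 1 (else a 2×2 all-ones block appears), so Σ_i C(r_i, 2) ≤ C(185, 2) = 17020. By convexity Σ_i C(r_i, 2) ≥ 200·C(z/200, 2) = z(z − 200)/(2·200), giving z² − 200z − 200·185·184 ≤ 0 and hence z ≤ (1/2)[200 + √(40000 + 4·6808000)] = (1/2)[200 + √27272000] ≈ (1/2)(200 + 5222.26) = 2711.13.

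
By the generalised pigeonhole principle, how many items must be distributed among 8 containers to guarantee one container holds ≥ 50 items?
n = (50 − 1)·8 + 1 = 393

By the generalised pigeonhole principle, to guarantee some box contains ≥ r objects we need more than (r − 1) · k objects total. Threshold: n = (r − 1) · k + 1. With r = 50 and k = 8: n = 49 · 8 + 1 = 392 + 1 = 393. For n = 392 = 49 · 8, we can put exactly 49 objects in every box, avoiding 50 in any single one — so 393 is tight.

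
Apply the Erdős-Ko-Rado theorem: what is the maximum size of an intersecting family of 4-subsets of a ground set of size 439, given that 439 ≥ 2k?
max |F| = C(438, 3) = 13908836

Erdős-Ko-Rado (1961): when n ≥ 2k, max |F| = C(n−1, k−1). The bound is attained by the star {A : i ∈ A} for any fixed i ∈ [n]. Here C(439−1, 4−1) = C(438, 3) = 13908836.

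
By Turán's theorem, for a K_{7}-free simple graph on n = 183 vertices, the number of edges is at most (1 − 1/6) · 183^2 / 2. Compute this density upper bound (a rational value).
Turán density bound = (5/6) · 183^2/2 = 55815/4 ≈ 13953.75

Turán's theorem: ex(n, K_{r+1}) is achieved by the complete r-partite Turán graph T(n, r) with parts as balanced as possible, and is at most (1 − 1/r) · n^2/2. For r = 6, n = 183: the density bound is (5/6) · 33489/2 = 55815/4 ≈ 13953.75. The integer-valued extremum is e(T(183, 6)) = 13953, which is strictly less than the density bound 55815/4 since 6 ∤ 183 (the parts of T(183, 6) cannot all be equal).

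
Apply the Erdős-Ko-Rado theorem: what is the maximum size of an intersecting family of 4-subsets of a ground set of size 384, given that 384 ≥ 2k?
max |F| = C(383, 3) = 9290431

The Erdős-Ko-Rado theorem states: for n ≥ 2k, an intersecting family of k-subsets of an n-element set has size at most C(n − 1, k − 1), with equality for 'star' families {A ⊆ [n] : |A| = k, i ∈ A} (fix an element i). For n = 384, k = 4: C(383, 3) = 9290431.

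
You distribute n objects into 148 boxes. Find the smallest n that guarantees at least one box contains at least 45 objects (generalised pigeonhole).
n = (45 − 1)·148 + 1 = 6513

By the generalised pigeonhole principle, to guarantee some box contains ≥ r objects we need more than (r − 1) · k objects total. Threshold: n = (r − 1) · k + 1. With r = 45 and k = 148: n = 44 · 148 + 1 = 6512 + 1 = 6513. For n = 6512 = 44 · 148, we can put exactly 44 objects in every box, avoiding 45 in any single one — so 6513 is tight.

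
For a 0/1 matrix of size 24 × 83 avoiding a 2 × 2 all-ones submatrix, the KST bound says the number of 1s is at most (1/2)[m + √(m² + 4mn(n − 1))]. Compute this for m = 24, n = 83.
z(24, 83; 2, 2) ≤ (1/2)[24 + √(24² + 4·24·83·82)] = (1/2)[24 + √653952] = 416.3365

Kővári–Sós–Turán: let r_1, ..., r_24 be the row sums and z = Σ r_i the total number of 1s. Each pair of columns can share at most one row with both entries 1 (else a 2×2 all-ones block appears), so Σ_i C(r_i, 2) ≤ C(83, 2) = 3403. By convexity Σ_i C(r_i, 2) ≥ 24·C(z/24, 2) = z(z − 24)/(2·24), giving z² − 24z − 24·83·82 ≤ 0 and hence z ≤ (1/2)[24 + √(576 + 4·163344)] = (1/2)[24 + √653952] ≈ (1/2)(24 + 808.673) = 416.3365.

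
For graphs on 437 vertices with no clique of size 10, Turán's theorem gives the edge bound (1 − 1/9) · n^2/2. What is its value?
Turán density bound = (8/9) · 437^2/2 = 763876/9 ≈ 84875.1111

Turán's theorem: ex(n, K_{r+1}) is achieved by the complete r-partite Turán graph T(n, r) with parts as balanced as possible, and is at most (1 − 1/r) · n^2/2. For r = 9, n = 437: the density bound is (8/9) · 190969/2 = 763876/9 ≈ 84875.1111. The integer-valued extremum is e(T(437, 9)) = 84874, which is strictly less than the density bound 763876/9 since 9 ∤ 437 (the parts of T(437, 9) cannot all be equal).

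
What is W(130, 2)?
W(130, 2) = 130 + 1 = 131

A 2-term AP is any pair of integers, so a monochromatic 2-AP exists iff some colour is used at least twice. With 130 colours, the colouring i ↦ i on {1, ..., 130} uses each colour once, avoiding any monochromatic pair, so W(130, 2) > 130. For {1, ..., 131}, pigeonhole forces two integers of the same colour, which form a monochromatic 2-AP. Hence W(130, 2) = 131.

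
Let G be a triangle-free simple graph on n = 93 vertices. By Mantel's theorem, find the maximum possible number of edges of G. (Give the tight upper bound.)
ex(93, K_3) = ⌊93^2/4⌋ = 2162

Mantel (1907): a triangle-free graph on n vertices has at most ⌊n^2/4⌋ edges, with equality for the complete bipartite graph K_{⌊n/2⌋, ⌈n/2⌉}. For n = 93: ⌊93^2/4⌋ = ⌊8649/4⌋ = 2162. The extremal graph is K_{46, 47}, which has 46·47 = 2162 edges.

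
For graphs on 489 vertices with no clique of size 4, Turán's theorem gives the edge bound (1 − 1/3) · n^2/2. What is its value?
Turán density bound = (2/3) · 489^2/2 = 79707

Turán's theorem: ex(n, K_{r+1}) is achieved by the complete r-partite Turán graph T(n, r) with parts as balanced as possible, and is at most (1 − 1/r) · n^2/2. For r = 3, n = 489: the density bound is (2/3) · 239121/2 = 79707. Since 3 ∣ 489, the Turán graph T(489, 3) has parts of equal size 163, and its edge count e(T(489, 3)) = 79707 attains the density bound exactly.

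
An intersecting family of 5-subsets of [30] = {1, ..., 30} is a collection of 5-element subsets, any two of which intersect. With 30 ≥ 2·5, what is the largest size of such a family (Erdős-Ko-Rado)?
max |F| = C(29, 4) = 23751

Erdős-Ko-Rado (1961): when n ≥ 2k, max |F| = C(n−1, k−1). The bound is attained by the star {A : i ∈ A} for any fixed i ∈ [n]. Here C(30−1, 5−1) = C(29, 4) = 23751.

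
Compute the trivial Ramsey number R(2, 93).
R(2, 93) = 93

R(2, k) = k for all k ≥ 2: in a 2-colouring of K_k, either some edge is red (a red K_2) or all edges are blue (a blue K_k). And K_{92} coloured all-blue has no blue K_93, so R(2, 93) > 92. Hence R(2, 93) = 93.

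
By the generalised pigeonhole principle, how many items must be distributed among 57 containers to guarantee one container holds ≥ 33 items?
n = (33 − 1)·57 + 1 = 1825

By the generalised pigeonhole principle, to guarantee some box contains ≥ r objects we need more than (r − 1) · k objects total. Threshold: n = (r − 1) · k + 1. With r = 33 and k = 57: n = 32 · 57 + 1 = 1824 + 1 = 1825. For n = 1824 = 32 · 57, we can put exactly 32 objects in every box, avoiding 33 in any single one — so 1825 is tight.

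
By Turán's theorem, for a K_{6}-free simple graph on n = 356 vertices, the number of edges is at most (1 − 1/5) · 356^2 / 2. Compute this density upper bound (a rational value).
Turán density bound = (4/5) · 356^2/2 = 253472/5 ≈ 50694.4

Turán's theorem: ex(n, K_{r+1}) is achieved by the complete r-partite Turán graph T(n, r) with parts as balanced as possible, and is at most (1 − 1/r) · n^2/2. For r = 5, n = 356: the density bound is (4/5) · 126736/2 = 253472/5 ≈ 50694.4. The integer-valued extremum is e(T(356, 5)) = 50694, which is strictly less than the density bound 253472/5 since 5 ∤ 356 (the parts of T(356, 5) cannot all be equal).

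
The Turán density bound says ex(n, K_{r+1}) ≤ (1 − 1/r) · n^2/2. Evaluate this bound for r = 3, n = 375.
Turán density bound = (2/3) · 375^2/2 = 46875

Turán's theorem: ex(n, K_{r+1}) is achieved by the complete r-partite Turán graph T(n, r) with parts as balanced as possible, and is at most (1 − 1/r) · n^2/2. For r = 3, n = 375: the density bound is (2/3) · 140625/2 = 46875. Since 3 ∣ 375, the Turán graph T(375, 3) has parts of equal size 125, and its edge count e(T(375, 3)) = 46875 attains the density bound exactly.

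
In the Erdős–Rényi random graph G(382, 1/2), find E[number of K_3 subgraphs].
E[# K_3] = C(382, 3) · (1/2)^C(3, 2) = 9217660 / 2^3 = 2304415/2 = 1152207.5

For each 3-subset S of vertices (there are C(382, 3) = 9217660 such S), let X_S = 1 if S induces a K_3 (all C(3, 2) = 3 edges present). Then P(X_S = 1) = (1/2)^3 = 1/8. By linearity of expectation, E[# K_3] = C(382, 3) · (1/2)^3 = 9217660 / 8 = 2304415/2 = 1152207.5.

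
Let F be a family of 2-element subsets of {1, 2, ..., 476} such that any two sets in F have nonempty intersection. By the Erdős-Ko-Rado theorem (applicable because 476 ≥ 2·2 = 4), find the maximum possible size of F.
max |F| = C(475, 1) = 475

Erdős-Ko-Rado (1961): when n ≥ 2k, max |F| = C(n−1, k−1). The bound is attained by the star {A : i ∈ A} for any fixed i ∈ [n]. Here C(476−1, 2−1) = C(475, 1) = 475.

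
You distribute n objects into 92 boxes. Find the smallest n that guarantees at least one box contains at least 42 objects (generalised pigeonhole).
n = (42 − 1)·92 + 1 = 3773

By the generalised pigeonhole principle, to guarantee some box contains ≥ r objects we need more than (r − 1) · k objects total. Threshold: n = (r − 1) · k + 1. With r = 42 and k = 92: n = 41 · 92 + 1 = 3772 + 1 = 3773. For n = 3772 = 41 · 92, we can put exactly 41 objects in every box, avoiding 42 in any single one — so 3773 is tight.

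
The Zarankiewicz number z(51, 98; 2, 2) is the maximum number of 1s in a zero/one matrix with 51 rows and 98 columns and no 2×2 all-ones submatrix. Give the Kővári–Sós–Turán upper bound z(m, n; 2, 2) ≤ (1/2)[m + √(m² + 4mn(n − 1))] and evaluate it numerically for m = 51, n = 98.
z(51, 98; 2, 2) ≤ (1/2)[51 + √(51² + 4·51·98·97)] = (1/2)[51 + √1941825] = 722.2469

Kővári–Sós–Turán: let r_1, ..., r_51 be the row sums and z = Σ r_i the total number of 1s. Each pair of columns can share at most one row with both entries 1 (else a 2×2 all-ones block appears), so Σ_i C(r_i, 2) ≤ C(98, 2) = 4753. By convexity Σ_i C(r_i, 2) ≥ 51·C(z/51, 2) = z(z − 51)/(2·51), giving z² − 51z − 51·98·97 ≤ 0 and hence z ≤ (1/2)[51 + √(2601 + 4·484806)] = (1/2)[51 + √1941825] ≈ (1/2)(51 + 1393.4938) = 722.2469.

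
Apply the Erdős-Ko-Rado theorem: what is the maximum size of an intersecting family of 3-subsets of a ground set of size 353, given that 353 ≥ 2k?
max |F| = C(352, 2) = 61776

The Erdős-Ko-Rado theorem states: for n ≥ 2k, an intersecting family of k-subsets of an n-element set has size at most C(n − 1, k − 1), with equality for 'star' families {A ⊆ [n] : |A| = k, i ∈ A} (fix an element i). For n = 353, k = 3: C(352, 2) = 61776.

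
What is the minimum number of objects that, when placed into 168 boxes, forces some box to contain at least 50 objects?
n = (50 − 1)·168 + 1 = 8233

By the generalised pigeonhole principle, to guarantee some box contains ≥ r objects we need more than (r − 1) · k objects total. Threshold: n = (r − 1) · k + 1. With r = 50 and k = 168: n = 49 · 168 + 1 = 8232 + 1 = 8233. For n = 8232 = 49 · 168, we can put exactly 49 objects in every box, avoiding 50 in any single one — so 8233 is tight.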